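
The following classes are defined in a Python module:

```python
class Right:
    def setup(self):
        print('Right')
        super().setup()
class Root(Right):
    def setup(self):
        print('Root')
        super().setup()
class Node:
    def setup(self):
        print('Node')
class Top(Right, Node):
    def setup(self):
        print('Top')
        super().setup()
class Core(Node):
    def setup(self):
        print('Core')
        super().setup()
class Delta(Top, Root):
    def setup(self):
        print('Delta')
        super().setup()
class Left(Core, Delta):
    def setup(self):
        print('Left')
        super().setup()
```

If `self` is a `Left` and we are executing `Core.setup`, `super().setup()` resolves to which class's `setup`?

Delta

L[Left] = Left + merge(L[Core], L[Delta], [Core Delta])
  take Core:  [Core Node object] + [Delta Top Root Right Node object] + [Core Delta]
  take Delta:  [Node object] + [Delta Top Root Right Node object] + [Delta]
  take Top:  [Node object] + [Top Root Right Node object]
  take Root:  [Node object] + [Root Right Node object]
  take Right:  [Node object] + [Right Node object]
  take Node:  [Node object] + [Node object]
  take object:  [object] + [object]
MRO: Left Core Delta Top Root Right Node object
super() in Core.setup on a Left instance goes to the class after Core in Left's MRO: Delta.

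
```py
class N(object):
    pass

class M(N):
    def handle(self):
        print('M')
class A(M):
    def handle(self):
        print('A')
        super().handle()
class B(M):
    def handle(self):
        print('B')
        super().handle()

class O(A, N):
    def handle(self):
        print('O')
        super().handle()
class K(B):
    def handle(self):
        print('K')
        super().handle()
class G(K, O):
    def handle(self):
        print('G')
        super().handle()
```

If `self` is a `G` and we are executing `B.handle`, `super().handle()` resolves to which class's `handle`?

L[G] = G + merge(L[K], L[O], [K O])
  take K:  [K B M N object] + [O A M N object] + [K O]
  take B:  [B M N object] + [O A M N object] + [O]
  take O:  [M N object] + [O A M N object] + [O]
  take A:  [M N object] + [A M N object]
  take M:  [M N object] + [M N object]
  take N:  [N object] + [N object]
  take object:  [object] + [object]
MRO: G K B O A M N object
super() in B.handle on a G instance goes to the class after B in G's MRO: O.

O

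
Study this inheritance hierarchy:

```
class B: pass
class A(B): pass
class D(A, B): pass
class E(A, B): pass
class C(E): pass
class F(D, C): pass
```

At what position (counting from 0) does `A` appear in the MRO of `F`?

4

L[F] = F + merge(L[D], L[C], [D C])
  take D:  [D A B object] + [C E A B object] + [D C]
  take C:  [A B object] + [C E A B object] + [C]
  take E:  [A B object] + [E A B object]
  take A:  [A B object] + [A B object]
  take B:  [B object] + [B object]
  take object:  [object] + [object]
MRO: F D C E A B object
A sits at index 4.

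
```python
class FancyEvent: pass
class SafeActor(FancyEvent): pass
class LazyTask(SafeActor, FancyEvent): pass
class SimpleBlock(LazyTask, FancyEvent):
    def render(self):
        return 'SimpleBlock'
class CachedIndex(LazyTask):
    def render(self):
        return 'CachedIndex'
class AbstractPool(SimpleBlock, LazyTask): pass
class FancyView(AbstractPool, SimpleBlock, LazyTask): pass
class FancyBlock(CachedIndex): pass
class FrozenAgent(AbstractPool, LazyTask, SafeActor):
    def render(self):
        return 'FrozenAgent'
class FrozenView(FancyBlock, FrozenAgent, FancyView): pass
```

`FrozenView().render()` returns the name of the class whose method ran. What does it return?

CachedIndex

L[FrozenView] = FrozenView + merge(L[FancyBlock], L[FrozenAgent], L[FancyView], [FancyBlock FrozenAgent FancyView])
  take FancyBlock:  [FancyBlock CachedIndex LazyTask SafeActor FancyEvent object] + [FrozenAgent AbstractPool SimpleBlock LazyTask SafeActor FancyEvent object] + [FancyView AbstractPool SimpleBlock LazyTask SafeActor FancyEvent object] + [FancyBlock FrozenAgent FancyView]
  take CachedIndex:  [CachedIndex LazyTask SafeActor FancyEvent object] + [FrozenAgent AbstractPool SimpleBlock LazyTask SafeActor FancyEvent object] + [FancyView AbstractPool SimpleBlock LazyTask SafeActor FancyEvent object] + [FrozenAgent FancyView]
  take FrozenAgent:  [LazyTask SafeActor FancyEvent object] + [FrozenAgent AbstractPool SimpleBlock LazyTask SafeActor FancyEvent object] + [FancyView AbstractPool SimpleBlock LazyTask SafeActor FancyEvent object] + [FrozenAgent FancyView]
  take FancyView:  [LazyTask SafeActor FancyEvent object] + [AbstractPool SimpleBlock LazyTask SafeActor FancyEvent object] + [FancyView AbstractPool SimpleBlock LazyTask SafeActor FancyEvent object] + [FancyView]
  take AbstractPool:  [LazyTask SafeActor FancyEvent object] + [AbstractPool SimpleBlock LazyTask SafeActor FancyEvent object] + [AbstractPool SimpleBlock LazyTask SafeActor FancyEvent object]
  take SimpleBlock:  [LazyTask SafeActor FancyEvent object] + [SimpleBlock LazyTask SafeActor FancyEvent object] + [SimpleBlock LazyTask SafeActor FancyEvent object]
  take LazyTask:  [LazyTask SafeActor FancyEvent object] + [LazyTask SafeActor FancyEvent object] + [LazyTask SafeActor FancyEvent object]
  take SafeActor:  [SafeActor FancyEvent object] + [SafeActor FancyEvent object] + [SafeActor FancyEvent object]
  take FancyEvent:  [FancyEvent object] + [FancyEvent object] + [FancyEvent object]
  take object:  [object] + [object] + [object]
MRO: FrozenView FancyBlock CachedIndex FrozenAgent FancyView AbstractPool SimpleBlock LazyTask SafeActor FancyEvent object
render is defined in: CachedIndex, FrozenAgent, SimpleBlock. First along the MRO is CachedIndex.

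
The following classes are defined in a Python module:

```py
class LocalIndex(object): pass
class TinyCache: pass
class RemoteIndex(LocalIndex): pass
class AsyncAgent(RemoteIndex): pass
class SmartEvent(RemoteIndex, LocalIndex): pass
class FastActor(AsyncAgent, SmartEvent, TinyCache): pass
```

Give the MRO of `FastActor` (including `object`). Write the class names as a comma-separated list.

L[FastActor] = FastActor + merge(L[AsyncAgent], L[SmartEvent], L[TinyCache], [AsyncAgent SmartEvent TinyCache])
  take AsyncAgent:  [AsyncAgent RemoteIndex LocalIndex object] + [SmartEvent RemoteIndex LocalIndex object] + [TinyCache object] + [AsyncAgent SmartEvent TinyCache]
  take SmartEvent:  [RemoteIndex LocalIndex object] + [SmartEvent RemoteIndex LocalIndex object] + [TinyCache object] + [SmartEvent TinyCache]
  take RemoteIndex:  [RemoteIndex LocalIndex object] + [RemoteIndex LocalIndex object] + [TinyCache object] + [TinyCache]
  take LocalIndex:  [LocalIndex object] + [LocalIndex object] + [TinyCache object] + [TinyCache]
  take TinyCache:  [object] + [object] + [TinyCache object] + [TinyCache]
  take object:  [object] + [object] + [object]

FastActor, AsyncAgent, SmartEvent, RemoteIndex, LocalIndex, TinyCache, object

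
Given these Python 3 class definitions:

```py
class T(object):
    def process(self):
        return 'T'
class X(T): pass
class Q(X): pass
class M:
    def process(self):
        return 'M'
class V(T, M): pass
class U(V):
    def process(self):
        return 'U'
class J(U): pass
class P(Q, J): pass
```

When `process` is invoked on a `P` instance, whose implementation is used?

U

L[P] = P + merge(L[Q], L[J], [Q J])
  take Q:  [Q X T object] + [J U V T M object] + [Q J]
  take X:  [X T object] + [J U V T M object] + [J]
  take J:  [T object] + [J U V T M object] + [J]
  take U:  [T object] + [U V T M object]
  take V:  [T object] + [V T M object]
  take T:  [T object] + [T M object]
  take M:  [object] + [M object]
  take object:  [object] + [object]
MRO: P Q X J U V T M object
process is defined in: M, T, U. First along the MRO is U.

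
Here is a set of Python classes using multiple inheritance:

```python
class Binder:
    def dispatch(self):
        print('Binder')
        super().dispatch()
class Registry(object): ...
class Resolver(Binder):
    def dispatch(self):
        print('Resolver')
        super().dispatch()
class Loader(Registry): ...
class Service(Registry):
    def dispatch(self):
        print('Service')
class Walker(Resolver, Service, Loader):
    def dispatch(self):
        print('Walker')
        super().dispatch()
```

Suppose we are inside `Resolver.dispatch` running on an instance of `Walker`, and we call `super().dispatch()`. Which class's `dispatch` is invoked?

Binder

L[Walker] = Walker + merge(L[Resolver], L[Service], L[Loader], [Resolver Service Loader])
  take Resolver:  [Resolver Binder object] + [Service Registry object] + [Loader Registry object] + [Resolver Service Loader]
  take Binder:  [Binder object] + [Service Registry object] + [Loader Registry object] + [Service Loader]
  take Service:  [object] + [Service Registry object] + [Loader Registry object] + [Service Loader]
  take Loader:  [object] + [Registry object] + [Loader Registry object] + [Loader]
  take Registry:  [object] + [Registry object] + [Registry object]
  take object:  [object] + [object] + [object]
MRO: Walker Resolver Binder Service Loader Registry object
super() in Resolver.dispatch on a Walker instance goes to the class after Resolver in Walker's MRO: Binder.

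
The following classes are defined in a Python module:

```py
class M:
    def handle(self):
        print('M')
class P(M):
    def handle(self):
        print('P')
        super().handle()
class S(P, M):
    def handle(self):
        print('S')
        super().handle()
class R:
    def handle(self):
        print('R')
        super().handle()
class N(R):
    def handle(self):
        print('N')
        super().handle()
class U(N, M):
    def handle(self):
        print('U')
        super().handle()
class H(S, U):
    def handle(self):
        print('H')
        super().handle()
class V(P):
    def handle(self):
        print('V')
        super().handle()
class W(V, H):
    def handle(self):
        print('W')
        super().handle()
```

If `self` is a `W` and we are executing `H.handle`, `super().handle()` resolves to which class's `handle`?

S

L[W] = W + merge(L[V], L[H], [V H])
  take V:  [V P M object] + [H S P U N R M object] + [V H]
  take H:  [P M object] + [H S P U N R M object] + [H]
  take S:  [P M object] + [S P U N R M object]
  take P:  [P M object] + [P U N R M object]
  take U:  [M object] + [U N R M object]
  take N:  [M object] + [N R M object]
  take R:  [M object] + [R M object]
  take M:  [M object] + [M object]
  take object:  [object] + [object]
MRO: W V H S P U N R M object
super() in H.handle on a W instance goes to the class after H in W's MRO: S.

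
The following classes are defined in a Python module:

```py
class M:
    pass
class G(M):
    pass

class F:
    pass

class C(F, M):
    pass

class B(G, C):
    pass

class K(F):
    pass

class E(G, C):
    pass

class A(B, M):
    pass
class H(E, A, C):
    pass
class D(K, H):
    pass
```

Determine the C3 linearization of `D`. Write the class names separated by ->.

L[D] = D + merge(L[K], L[H], [K H])
  take K:  [K F object] + [H E A B G C F M object] + [K H]
  take H:  [F object] + [H E A B G C F M object] + [H]
  take E:  [F object] + [E A B G C F M object]
  take A:  [F object] + [A B G C F M object]
  take B:  [F object] + [B G C F M object]
  take G:  [F object] + [G C F M object]
  take C:  [F object] + [C F M object]
  take F:  [F object] + [F M object]
  take M:  [object] + [M object]
  take object:  [object] + [object]

D -> K -> H -> E -> A -> B -> G -> C -> F -> M -> object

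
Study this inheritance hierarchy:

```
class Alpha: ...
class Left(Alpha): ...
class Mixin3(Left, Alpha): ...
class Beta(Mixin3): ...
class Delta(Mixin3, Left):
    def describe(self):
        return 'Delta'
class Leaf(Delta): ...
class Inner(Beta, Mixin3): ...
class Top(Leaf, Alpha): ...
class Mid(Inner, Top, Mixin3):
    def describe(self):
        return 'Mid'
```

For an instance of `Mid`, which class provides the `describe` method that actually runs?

L[Mid] = Mid + merge(L[Inner], L[Top], L[Mixin3], [Inner Top Mixin3])
  take Inner:  [Inner Beta Mixin3 Left Alpha object] + [Top Leaf Delta Mixin3 Left Alpha object] + [Mixin3 Left Alpha object] + [Inner Top Mixin3]
  take Beta:  [Beta Mixin3 Left Alpha object] + [Top Leaf Delta Mixin3 Left Alpha object] + [Mixin3 Left Alpha object] + [Top Mixin3]
  take Top:  [Mixin3 Left Alpha object] + [Top Leaf Delta Mixin3 Left Alpha object] + [Mixin3 Left Alpha object] + [Top Mixin3]
  take Leaf:  [Mixin3 Left Alpha object] + [Leaf Delta Mixin3 Left Alpha object] + [Mixin3 Left Alpha object] + [Mixin3]
  take Delta:  [Mixin3 Left Alpha object] + [Delta Mixin3 Left Alpha object] + [Mixin3 Left Alpha object] + [Mixin3]
  take Mixin3:  [Mixin3 Left Alpha object] + [Mixin3 Left Alpha object] + [Mixin3 Left Alpha object] + [Mixin3]
  take Left:  [Left Alpha object] + [Left Alpha object] + [Left Alpha object]
  take Alpha:  [Alpha object] + [Alpha object] + [Alpha object]
  take object:  [object] + [object] + [object]
MRO: Mid Inner Beta Top Leaf Delta Mixin3 Left Alpha object
describe is defined in: Delta, Mid. First along the MRO is Mid.

Mid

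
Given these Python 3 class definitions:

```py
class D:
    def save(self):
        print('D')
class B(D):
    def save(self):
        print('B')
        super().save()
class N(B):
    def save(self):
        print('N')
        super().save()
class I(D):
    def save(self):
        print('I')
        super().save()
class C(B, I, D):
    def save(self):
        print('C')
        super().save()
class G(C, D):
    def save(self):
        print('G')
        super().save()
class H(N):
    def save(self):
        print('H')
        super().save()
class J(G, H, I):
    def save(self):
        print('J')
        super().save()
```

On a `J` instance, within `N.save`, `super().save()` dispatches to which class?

B

L[J] = J + merge(L[G], L[H], L[I], [G H I])
  take G:  [G C B I D object] + [H N B D object] + [I D object] + [G H I]
  take C:  [C B I D object] + [H N B D object] + [I D object] + [H I]
  take H:  [B I D object] + [H N B D object] + [I D object] + [H I]
  take N:  [B I D object] + [N B D object] + [I D object] + [I]
  take B:  [B I D object] + [B D object] + [I D object] + [I]
  take I:  [I D object] + [D object] + [I D object] + [I]
  take D:  [D object] + [D object] + [D object]
  take object:  [object] + [object] + [object]
MRO: J G C H N B I D object
super() in N.save on a J instance goes to the class after N in J's MRO: B.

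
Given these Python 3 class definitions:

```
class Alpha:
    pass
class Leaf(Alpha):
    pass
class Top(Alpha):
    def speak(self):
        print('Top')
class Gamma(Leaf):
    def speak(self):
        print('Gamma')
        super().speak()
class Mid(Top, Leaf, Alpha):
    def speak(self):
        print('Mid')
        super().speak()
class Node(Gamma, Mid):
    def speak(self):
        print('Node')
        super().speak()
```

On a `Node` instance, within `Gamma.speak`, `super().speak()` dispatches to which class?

L[Node] = Node + merge(L[Gamma], L[Mid], [Gamma Mid])
  take Gamma:  [Gamma Leaf Alpha object] + [Mid Top Leaf Alpha object] + [Gamma Mid]
  take Mid:  [Leaf Alpha object] + [Mid Top Leaf Alpha object] + [Mid]
  take Top:  [Leaf Alpha object] + [Top Leaf Alpha object]
  take Leaf:  [Leaf Alpha object] + [Leaf Alpha object]
  take Alpha:  [Alpha object] + [Alpha object]
  take object:  [object] + [object]
MRO: Node Gamma Mid Top Leaf Alpha object
super() in Gamma.speak on a Node instance goes to the class after Gamma in Node's MRO: Mid.

Mid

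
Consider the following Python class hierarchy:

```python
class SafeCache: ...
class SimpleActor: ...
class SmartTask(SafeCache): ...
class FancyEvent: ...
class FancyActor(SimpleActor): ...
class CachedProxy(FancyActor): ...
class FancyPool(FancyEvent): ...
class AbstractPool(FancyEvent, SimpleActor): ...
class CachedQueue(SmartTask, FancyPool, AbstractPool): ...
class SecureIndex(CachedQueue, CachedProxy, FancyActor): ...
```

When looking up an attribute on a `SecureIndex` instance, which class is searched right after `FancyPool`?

AbstractPool

L[SecureIndex] = SecureIndex + merge(L[CachedQueue], L[CachedProxy], L[FancyActor], [CachedQueue CachedProxy FancyActor])
  take CachedQueue:  [CachedQueue SmartTask SafeCache FancyPool AbstractPool FancyEvent SimpleActor object] + [CachedProxy FancyActor SimpleActor object] + [FancyActor SimpleActor object] + [CachedQueue CachedProxy FancyActor]
  take SmartTask:  [SmartTask SafeCache FancyPool AbstractPool FancyEvent SimpleActor object] + [CachedProxy FancyActor SimpleActor object] + [FancyActor SimpleActor object] + [CachedProxy FancyActor]
  take SafeCache:  [SafeCache FancyPool AbstractPool FancyEvent SimpleActor object] + [CachedProxy FancyActor SimpleActor object] + [FancyActor SimpleActor object] + [CachedProxy FancyActor]
  take FancyPool:  [FancyPool AbstractPool FancyEvent SimpleActor object] + [CachedProxy FancyActor SimpleActor object] + [FancyActor SimpleActor object] + [CachedProxy FancyActor]
  take AbstractPool:  [AbstractPool FancyEvent SimpleActor object] + [CachedProxy FancyActor SimpleActor object] + [FancyActor SimpleActor object] + [CachedProxy FancyActor]
  take FancyEvent:  [FancyEvent SimpleActor object] + [CachedProxy FancyActor SimpleActor object] + [FancyActor SimpleActor object] + [CachedProxy FancyActor]
  take CachedProxy:  [SimpleActor object] + [CachedProxy FancyActor SimpleActor object] + [FancyActor SimpleActor object] + [CachedProxy FancyActor]
  take FancyActor:  [SimpleActor object] + [FancyActor SimpleActor object] + [FancyActor SimpleActor object] + [FancyActor]
  take SimpleActor:  [SimpleActor object] + [SimpleActor object] + [SimpleActor object]
  take object:  [object] + [object] + [object]
MRO: SecureIndex CachedQueue SmartTask SafeCache FancyPool AbstractPool FancyEvent CachedProxy FancyActor SimpleActor object
FancyPool is at position 4; next is AbstractPool.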